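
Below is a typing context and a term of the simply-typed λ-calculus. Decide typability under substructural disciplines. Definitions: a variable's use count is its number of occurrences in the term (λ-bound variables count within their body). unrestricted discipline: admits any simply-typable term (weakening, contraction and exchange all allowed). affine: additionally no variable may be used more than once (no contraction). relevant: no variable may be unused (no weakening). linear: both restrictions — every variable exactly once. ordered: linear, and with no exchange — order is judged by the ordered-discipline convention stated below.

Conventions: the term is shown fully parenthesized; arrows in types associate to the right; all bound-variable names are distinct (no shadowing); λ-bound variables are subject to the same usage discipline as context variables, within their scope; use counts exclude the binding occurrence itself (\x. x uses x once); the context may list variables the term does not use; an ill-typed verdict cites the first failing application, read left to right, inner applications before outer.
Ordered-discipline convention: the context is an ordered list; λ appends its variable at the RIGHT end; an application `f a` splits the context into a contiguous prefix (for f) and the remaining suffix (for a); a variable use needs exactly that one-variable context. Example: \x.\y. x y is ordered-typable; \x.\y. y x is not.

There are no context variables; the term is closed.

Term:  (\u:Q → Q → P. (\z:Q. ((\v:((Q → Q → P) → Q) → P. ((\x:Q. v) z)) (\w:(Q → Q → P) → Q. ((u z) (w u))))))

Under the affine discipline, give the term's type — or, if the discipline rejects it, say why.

not well-typed under affine — repeated use of u ×2, z ×2
usage: u [bound]: 2; z [bound]: 2; v [bound]: 1; x [bound]: 0; w [bound]: 1
order of uses: v, z, u, z, w, u
typing: well-typed at (Q → Q → P) → Q → ((Q → Q → P) → Q) → P
across the five disciplines: ordered ✗; linear ✗; affine ✗; relevant ✗; unrestricted ✓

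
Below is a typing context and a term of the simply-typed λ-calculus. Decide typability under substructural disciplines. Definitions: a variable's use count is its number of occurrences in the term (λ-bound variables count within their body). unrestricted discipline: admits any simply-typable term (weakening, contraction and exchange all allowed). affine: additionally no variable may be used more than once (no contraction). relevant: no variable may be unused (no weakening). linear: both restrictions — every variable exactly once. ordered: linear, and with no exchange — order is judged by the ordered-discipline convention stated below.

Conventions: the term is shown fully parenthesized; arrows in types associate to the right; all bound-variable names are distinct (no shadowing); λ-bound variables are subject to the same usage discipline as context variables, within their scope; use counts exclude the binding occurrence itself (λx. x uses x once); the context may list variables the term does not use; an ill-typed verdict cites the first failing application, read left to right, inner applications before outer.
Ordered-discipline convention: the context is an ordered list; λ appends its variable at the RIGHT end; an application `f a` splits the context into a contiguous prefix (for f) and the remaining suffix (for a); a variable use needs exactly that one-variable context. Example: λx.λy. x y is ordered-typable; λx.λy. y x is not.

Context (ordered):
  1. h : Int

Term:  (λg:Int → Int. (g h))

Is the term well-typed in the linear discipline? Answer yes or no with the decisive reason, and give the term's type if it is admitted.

yes — each of h, g used exactly once; term : (Int → Int) → Int
counts: h: 1×; g [bound]: 1×
uses in reading order: g, h
typing: ✓ — (Int → Int) → Int
all disciplines: ordered ✗; linear ✓; affine ✓; relevant ✓; unrestricted ✓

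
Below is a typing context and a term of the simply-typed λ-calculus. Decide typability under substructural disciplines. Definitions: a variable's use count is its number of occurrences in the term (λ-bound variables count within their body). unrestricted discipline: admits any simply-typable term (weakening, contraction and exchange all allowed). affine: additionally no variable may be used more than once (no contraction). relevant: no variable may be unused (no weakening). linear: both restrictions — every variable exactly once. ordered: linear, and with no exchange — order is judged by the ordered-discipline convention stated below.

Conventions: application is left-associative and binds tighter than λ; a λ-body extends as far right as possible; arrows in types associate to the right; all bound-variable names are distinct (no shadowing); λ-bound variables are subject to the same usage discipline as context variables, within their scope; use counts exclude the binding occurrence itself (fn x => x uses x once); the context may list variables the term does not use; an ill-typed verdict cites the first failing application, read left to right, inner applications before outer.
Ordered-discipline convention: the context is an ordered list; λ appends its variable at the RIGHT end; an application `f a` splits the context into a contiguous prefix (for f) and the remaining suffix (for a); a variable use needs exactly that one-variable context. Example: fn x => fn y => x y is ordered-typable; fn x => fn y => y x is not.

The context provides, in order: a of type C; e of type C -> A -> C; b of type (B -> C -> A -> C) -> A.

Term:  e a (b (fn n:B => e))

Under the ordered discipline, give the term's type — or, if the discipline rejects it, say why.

not well-typed under ordered — uses contraction: e ×2; n never used (weakening)
counts: a: 1×, e: 2×, b: 1×, n [bound]: 0×
left-to-right use order: e, a, b, e
typing: well-typed — term : C
per-discipline verdicts: ordered ✗, linear ✗, affine ✗, relevant ✗, unrestricted ✓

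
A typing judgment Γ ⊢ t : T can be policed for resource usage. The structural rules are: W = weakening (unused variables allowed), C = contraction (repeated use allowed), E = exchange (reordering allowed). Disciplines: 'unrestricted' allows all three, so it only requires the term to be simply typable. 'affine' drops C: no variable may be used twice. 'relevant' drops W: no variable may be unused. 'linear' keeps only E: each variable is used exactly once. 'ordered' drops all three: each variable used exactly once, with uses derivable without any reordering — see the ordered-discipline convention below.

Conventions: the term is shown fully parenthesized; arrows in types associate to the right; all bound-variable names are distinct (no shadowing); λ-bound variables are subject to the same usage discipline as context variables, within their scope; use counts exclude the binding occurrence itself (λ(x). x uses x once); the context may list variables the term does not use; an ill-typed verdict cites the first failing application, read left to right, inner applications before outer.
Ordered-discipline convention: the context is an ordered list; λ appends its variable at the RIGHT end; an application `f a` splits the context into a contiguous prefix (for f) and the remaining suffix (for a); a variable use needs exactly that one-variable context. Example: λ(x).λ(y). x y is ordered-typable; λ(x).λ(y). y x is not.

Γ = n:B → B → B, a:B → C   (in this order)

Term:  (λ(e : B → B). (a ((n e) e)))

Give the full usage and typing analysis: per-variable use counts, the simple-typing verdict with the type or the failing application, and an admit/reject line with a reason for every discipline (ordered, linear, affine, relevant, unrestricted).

use counts: n: 1, a: 1, e (λ-bound): 2
left-to-right use order: a, n, e, e
typing: ill-typed: a function awaiting B gets B → B
ordered: ✗ — the type mismatch rejects it
linear: ✗ — not simply typable
affine: ✗ — fails simple typing
relevant: ✗ — a type mismatch blocks all five
unrestricted: ✗ — the type mismatch rejects it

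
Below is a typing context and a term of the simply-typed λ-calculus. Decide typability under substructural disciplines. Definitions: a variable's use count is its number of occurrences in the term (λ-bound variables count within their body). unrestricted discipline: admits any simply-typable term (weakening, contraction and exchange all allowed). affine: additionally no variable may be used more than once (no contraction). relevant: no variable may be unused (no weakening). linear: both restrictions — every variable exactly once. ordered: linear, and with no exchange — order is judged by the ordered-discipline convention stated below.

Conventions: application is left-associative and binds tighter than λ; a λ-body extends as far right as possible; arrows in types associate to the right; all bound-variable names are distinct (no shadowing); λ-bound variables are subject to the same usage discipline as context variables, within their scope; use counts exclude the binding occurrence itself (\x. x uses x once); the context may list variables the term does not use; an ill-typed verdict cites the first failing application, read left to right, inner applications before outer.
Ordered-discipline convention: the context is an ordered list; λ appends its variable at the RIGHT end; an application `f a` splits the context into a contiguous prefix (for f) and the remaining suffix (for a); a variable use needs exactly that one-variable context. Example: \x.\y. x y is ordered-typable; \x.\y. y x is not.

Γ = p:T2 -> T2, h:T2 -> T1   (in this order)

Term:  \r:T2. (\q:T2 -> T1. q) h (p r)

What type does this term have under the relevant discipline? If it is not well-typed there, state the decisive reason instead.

term : T2 -> T1
use counts: p=1; h=1; r (λ-bound)=1; q (λ-bound)=1
order of uses: q, h, p, r
typing: well-typed — term : T2 -> T1
per-discipline verdicts: ordered ✗; linear ✓; affine ✓; relevant ✓; unrestricted ✓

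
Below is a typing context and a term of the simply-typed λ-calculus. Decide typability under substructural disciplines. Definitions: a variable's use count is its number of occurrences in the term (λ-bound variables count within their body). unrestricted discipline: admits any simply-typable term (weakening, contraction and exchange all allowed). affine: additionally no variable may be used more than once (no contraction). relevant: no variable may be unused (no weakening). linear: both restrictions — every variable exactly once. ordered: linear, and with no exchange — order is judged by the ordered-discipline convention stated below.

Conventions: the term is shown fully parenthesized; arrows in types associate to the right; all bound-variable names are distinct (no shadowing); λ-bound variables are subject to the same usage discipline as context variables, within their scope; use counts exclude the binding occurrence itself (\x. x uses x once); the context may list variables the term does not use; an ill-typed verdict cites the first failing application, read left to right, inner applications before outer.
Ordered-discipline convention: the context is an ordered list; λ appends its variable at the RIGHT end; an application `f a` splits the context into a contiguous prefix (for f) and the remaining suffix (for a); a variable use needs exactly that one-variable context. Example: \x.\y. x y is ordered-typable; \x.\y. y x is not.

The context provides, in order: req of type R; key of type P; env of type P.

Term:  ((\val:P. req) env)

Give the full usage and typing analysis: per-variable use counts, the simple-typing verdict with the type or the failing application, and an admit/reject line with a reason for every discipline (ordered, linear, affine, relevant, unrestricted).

variable uses: req: 1, key: 0, env: 1, val (λ-bound): 0
left-to-right use order: req, env
typing: well-typed at R
ordered: ✗, key, val never used (weakening)
linear: ✗, key, val never used (weakening)
affine: ✓, none of req, key, env, val used more than once
relevant: ✗, key, val never used (weakening)
unrestricted: ✓, well-typed at R; no restrictions here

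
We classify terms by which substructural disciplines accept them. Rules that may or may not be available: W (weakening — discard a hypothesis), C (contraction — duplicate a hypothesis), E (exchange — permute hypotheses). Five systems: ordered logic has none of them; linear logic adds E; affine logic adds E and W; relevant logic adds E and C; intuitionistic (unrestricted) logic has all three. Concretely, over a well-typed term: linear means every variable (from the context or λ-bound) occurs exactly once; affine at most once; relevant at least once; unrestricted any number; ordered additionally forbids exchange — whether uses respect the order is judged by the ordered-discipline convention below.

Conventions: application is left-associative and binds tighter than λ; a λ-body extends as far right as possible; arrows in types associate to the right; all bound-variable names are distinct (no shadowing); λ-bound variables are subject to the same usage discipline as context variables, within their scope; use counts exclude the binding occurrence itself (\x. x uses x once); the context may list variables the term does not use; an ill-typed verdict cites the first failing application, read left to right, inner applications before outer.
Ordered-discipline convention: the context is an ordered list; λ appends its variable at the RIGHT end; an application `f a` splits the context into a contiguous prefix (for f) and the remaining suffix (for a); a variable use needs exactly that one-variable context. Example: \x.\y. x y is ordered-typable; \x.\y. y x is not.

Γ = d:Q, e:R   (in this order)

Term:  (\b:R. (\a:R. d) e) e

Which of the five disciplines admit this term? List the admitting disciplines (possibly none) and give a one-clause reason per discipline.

admitted by: unrestricted
variable uses: d=1; e=2; b (λ-bound)=0; a (λ-bound)=0
left-to-right use order: d, e, e
typing: well-typed — term : Q
ordered: ✗ — uses contraction: e ×2; b, a never used (weakening)
linear: ✗ — uses contraction: e ×2; b, a never used (weakening)
affine: ✗ — uses contraction: e ×2
relevant: ✗ — b, a never used (weakening)
unrestricted: ✓ — well-typed at Q; no restrictions here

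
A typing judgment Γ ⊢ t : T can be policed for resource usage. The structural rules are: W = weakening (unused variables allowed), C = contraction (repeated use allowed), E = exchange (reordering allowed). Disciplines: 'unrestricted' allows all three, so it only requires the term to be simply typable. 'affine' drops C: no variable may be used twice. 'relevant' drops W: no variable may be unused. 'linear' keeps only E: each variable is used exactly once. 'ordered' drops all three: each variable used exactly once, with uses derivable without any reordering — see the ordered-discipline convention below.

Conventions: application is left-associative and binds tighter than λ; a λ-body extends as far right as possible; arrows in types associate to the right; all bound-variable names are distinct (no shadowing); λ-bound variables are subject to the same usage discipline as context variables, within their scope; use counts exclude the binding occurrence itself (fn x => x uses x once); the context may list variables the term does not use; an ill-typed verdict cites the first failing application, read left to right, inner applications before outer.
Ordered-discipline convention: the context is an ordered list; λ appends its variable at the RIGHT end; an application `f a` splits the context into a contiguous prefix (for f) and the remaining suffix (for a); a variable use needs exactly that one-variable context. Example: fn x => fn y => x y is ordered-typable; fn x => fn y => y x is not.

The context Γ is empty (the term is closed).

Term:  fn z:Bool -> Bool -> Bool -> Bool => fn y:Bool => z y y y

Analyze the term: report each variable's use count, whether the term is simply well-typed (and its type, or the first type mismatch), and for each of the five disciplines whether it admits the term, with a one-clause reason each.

usage: z (bound): 1×; y (bound): 3×
left-to-right use order: z, y, y, y
typing: ✓ — (Bool -> Bool -> Bool -> Bool) -> Bool -> Bool
ordered: ✗ — uses contraction: y ×3
linear: ✗ — uses contraction: y ×3
affine: ✗ — uses contraction: y ×3
relevant: ✓ — z, y: all used, weakening unneeded
unrestricted: ✓ — simply typable at (Bool -> Bool -> Bool -> Bool) -> Bool -> Bool; W, C, E all held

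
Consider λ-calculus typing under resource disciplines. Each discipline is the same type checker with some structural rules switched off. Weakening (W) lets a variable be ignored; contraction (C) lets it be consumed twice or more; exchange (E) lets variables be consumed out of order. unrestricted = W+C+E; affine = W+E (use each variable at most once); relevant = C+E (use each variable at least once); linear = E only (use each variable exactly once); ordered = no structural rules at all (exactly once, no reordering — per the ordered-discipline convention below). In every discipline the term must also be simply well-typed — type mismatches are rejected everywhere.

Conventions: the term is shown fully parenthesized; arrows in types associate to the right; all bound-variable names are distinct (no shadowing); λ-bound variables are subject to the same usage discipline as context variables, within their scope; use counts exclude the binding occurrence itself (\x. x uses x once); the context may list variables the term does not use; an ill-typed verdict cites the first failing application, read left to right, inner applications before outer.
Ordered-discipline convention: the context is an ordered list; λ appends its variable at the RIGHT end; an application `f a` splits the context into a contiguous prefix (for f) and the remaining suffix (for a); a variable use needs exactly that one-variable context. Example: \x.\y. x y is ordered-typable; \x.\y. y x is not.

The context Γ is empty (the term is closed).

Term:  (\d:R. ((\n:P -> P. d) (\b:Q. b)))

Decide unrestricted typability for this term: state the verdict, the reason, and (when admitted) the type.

no — fails simple typing
use counts: d (λ-bound) ×1, n (λ-bound) ×0, b (λ-bound) ×1
left-to-right use order: d, b
typing: ill-typed: a function awaiting P -> P gets Q -> Q
per-discipline verdicts: ordered ✗; linear ✗; affine ✗; relevant ✗; unrestricted ✗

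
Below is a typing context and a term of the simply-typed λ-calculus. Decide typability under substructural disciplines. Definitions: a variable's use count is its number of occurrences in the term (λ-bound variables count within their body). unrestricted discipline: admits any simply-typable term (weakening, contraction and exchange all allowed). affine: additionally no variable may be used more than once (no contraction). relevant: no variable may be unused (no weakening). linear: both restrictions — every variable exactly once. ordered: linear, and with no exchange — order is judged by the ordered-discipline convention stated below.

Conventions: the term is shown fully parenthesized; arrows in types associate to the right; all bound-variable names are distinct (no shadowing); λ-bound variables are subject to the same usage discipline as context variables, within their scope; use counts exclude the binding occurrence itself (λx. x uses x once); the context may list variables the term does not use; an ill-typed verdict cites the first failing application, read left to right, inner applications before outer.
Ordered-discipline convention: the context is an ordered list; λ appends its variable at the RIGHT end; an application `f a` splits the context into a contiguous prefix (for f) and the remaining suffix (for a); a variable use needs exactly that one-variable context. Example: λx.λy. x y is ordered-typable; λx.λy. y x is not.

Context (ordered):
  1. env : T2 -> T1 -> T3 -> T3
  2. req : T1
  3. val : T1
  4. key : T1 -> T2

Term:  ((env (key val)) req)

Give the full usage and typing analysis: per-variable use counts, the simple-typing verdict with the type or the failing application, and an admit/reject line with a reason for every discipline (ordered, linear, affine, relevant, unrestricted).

variable uses: env: 1; req: 1; val: 1; key: 1
order of uses: env, key, val, req
typing: well-typed — term : T3 -> T3
ordered: ✗ — no ordered split (uses run env, key, val, req)
linear: ✓ — exactly-once usage across env, req, val, key
affine: ✓ — no duplicate uses among env, req, val, key
relevant: ✓ — every one of env, req, val, key appears
unrestricted: ✓ — type-checks (T3 -> T3) and nothing is barred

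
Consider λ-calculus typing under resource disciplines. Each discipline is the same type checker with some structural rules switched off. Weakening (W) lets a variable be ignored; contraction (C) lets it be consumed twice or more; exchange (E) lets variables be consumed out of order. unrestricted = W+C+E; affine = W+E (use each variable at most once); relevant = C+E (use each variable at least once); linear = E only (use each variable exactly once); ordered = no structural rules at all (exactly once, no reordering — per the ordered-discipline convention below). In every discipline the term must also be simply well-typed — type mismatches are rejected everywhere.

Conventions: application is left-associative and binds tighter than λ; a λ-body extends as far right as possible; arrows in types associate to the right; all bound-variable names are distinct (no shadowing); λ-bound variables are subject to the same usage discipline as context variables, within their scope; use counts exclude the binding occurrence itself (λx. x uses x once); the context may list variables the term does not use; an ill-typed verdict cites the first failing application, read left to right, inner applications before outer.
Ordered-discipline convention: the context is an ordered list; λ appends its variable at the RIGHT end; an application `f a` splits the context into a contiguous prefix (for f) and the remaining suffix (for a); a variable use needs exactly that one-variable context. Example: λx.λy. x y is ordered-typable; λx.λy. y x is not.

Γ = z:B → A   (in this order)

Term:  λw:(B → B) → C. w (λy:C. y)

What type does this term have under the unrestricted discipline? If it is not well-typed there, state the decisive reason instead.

not well-typed under unrestricted — fails simple typing
usage: z: 0; w (bound): 1; y (bound): 1
order of uses: w, y
typing: ill-typed: an argument C → C mismatches the expected B → B
per-discipline verdicts: ordered ✗; linear ✗; affine ✗; relevant ✗; unrestricted ✗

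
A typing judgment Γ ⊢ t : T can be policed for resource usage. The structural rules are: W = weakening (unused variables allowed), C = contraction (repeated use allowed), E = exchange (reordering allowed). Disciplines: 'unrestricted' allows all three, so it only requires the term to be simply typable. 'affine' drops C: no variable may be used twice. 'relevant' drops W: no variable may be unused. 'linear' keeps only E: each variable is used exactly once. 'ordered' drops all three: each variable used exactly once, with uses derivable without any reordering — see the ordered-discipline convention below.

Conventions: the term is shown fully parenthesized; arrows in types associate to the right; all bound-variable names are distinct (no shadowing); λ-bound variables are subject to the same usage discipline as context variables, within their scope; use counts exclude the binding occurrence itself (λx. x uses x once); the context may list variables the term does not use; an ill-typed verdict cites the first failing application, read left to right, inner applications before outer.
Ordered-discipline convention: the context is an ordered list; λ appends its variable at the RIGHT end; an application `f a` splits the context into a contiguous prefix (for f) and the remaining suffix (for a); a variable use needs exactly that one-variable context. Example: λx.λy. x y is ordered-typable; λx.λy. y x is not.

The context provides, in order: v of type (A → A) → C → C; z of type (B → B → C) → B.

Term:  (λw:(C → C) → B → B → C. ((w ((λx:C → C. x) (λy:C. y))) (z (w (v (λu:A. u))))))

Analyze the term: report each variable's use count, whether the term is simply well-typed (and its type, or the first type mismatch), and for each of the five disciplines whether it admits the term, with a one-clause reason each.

counts: v: 1×; z: 1×; w (λ-bound): 2×; x (λ-bound): 1×; y (λ-bound): 1×; u (λ-bound): 1×
uses in reading order: w, x, y, z, w, v, u
typing: ✓ — ((C → C) → B → B → C) → B → C
ordered: ✗, repeated use of w ×2
linear: ✗, repeated use of w ×2
affine: ✗, repeated use of w ×2
relevant: ✓, every one of v, z, w, x, y, u appears
unrestricted: ✓, simply typable at ((C → C) → B → B → C) → B → C; W, C, E all held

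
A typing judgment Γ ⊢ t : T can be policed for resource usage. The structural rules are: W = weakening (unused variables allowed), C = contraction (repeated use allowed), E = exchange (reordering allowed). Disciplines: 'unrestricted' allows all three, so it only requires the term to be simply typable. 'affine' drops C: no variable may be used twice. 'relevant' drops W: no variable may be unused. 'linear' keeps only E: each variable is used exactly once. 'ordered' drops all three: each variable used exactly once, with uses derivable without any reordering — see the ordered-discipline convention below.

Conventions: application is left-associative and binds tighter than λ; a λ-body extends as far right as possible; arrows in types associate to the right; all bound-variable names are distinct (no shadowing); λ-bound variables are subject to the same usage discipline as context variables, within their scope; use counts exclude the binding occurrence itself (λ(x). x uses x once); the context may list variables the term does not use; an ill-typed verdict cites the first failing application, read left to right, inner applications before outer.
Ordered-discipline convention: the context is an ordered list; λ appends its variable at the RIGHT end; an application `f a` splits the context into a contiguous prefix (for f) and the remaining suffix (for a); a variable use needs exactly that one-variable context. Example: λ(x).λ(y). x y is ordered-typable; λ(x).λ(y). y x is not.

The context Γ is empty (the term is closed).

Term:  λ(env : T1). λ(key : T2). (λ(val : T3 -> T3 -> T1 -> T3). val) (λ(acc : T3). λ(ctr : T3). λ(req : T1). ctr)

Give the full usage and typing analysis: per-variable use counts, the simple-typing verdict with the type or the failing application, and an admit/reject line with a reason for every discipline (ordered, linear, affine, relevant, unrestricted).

use counts: env (λ-bound): 0; key (λ-bound): 0; val (λ-bound): 1; acc (λ-bound): 0; ctr (λ-bound): 1; req (λ-bound): 0
uses in reading order: val, ctr
typing: ✓ — T1 -> T2 -> T3 -> T3 -> T1 -> T3
ordered: ✗, needs weakening: env, key, acc, req unused
linear: ✗, needs weakening: env, key, acc, req unused
affine: ✓, at most one use each (env, key, val, acc, ctr, req)
relevant: ✗, needs weakening: env, key, acc, req unused
unrestricted: ✓, well-typed at T1 -> T2 -> T3 -> T3 -> T1 -> T3; no restrictions here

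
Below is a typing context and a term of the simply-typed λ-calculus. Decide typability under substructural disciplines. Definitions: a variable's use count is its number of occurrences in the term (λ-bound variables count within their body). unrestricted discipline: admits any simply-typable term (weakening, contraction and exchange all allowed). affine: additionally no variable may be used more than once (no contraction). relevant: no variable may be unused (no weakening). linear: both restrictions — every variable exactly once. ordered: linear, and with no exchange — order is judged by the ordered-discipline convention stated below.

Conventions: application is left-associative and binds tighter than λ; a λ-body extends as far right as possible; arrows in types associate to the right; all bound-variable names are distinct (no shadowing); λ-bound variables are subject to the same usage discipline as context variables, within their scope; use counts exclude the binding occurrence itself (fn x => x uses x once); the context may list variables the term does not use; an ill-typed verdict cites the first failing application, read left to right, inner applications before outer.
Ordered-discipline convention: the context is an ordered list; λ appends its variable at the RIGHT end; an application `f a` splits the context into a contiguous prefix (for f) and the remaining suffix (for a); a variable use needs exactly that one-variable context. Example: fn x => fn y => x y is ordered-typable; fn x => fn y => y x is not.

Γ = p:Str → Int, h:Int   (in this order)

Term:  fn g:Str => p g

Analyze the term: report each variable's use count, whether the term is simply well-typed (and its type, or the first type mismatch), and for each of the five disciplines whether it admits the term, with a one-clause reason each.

usage: p: 1; h: 0; g [bound]: 1
left-to-right use order: p, g
typing: well-typed at Str → Int
ordered: ✗, unused: h — weakening required
linear: ✗, unused: h — weakening required
affine: ✓, no duplicate uses among p, h, g
relevant: ✗, unused: h — weakening required
unrestricted: ✓, type-checks (Str → Int) and nothing is barred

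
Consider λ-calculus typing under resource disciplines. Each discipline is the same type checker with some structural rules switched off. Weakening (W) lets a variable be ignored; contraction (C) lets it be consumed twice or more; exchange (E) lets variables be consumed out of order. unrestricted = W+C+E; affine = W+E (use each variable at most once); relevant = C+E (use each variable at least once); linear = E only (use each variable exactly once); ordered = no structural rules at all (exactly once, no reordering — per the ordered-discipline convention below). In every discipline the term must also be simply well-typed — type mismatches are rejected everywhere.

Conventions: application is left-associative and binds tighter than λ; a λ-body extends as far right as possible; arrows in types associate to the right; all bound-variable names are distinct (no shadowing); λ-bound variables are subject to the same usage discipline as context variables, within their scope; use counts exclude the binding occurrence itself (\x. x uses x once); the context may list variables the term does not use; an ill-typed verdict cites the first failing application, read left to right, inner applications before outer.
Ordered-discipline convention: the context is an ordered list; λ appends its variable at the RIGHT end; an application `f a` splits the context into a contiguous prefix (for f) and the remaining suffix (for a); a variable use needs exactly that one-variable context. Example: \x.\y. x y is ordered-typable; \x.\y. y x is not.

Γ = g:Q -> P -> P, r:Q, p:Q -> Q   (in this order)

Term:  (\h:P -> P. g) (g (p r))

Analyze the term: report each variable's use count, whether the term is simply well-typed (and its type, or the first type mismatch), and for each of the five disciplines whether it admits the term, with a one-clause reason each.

usage: g: 2×, r: 1×, p: 1×, h (λ-bound): 0×
uses in reading order: g, g, p, r
typing: the term checks, with type Q -> P -> P
ordered: ✗, g ×2 used more than once (contraction); needs weakening: h unused
linear: ✗, g ×2 used more than once (contraction); needs weakening: h unused
affine: ✗, g ×2 used more than once (contraction)
relevant: ✗, needs weakening: h unused
unrestricted: ✓, simply typable at Q -> P -> P; W, C, E all held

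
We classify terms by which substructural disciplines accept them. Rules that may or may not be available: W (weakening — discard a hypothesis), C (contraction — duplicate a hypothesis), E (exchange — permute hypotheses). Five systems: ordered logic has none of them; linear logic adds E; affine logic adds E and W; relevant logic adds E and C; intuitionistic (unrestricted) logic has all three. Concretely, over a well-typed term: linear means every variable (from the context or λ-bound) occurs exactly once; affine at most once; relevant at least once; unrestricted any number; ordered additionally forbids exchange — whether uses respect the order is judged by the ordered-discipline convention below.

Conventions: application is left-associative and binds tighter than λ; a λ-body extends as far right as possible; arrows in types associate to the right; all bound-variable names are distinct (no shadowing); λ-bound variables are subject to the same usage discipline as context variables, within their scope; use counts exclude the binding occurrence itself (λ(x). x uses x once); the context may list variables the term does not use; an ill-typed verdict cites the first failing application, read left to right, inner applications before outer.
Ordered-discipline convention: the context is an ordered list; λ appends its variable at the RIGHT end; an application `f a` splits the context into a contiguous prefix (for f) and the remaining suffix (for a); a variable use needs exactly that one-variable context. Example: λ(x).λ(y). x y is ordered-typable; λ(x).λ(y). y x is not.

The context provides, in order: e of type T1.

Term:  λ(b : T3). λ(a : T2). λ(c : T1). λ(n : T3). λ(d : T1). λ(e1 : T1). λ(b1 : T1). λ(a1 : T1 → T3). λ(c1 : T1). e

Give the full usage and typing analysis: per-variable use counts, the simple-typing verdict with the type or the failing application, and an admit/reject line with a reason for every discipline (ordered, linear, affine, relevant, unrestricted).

use counts: e=1; b [bound]=0; a [bound]=0; c [bound]=0; n [bound]=0; d [bound]=0; e1 [bound]=0; b1 [bound]=0; a1 [bound]=0; c1 [bound]=0
uses in reading order: e
typing: well-typed at T3 → T2 → T1 → T3 → T1 → T1 → T1 → (T1 → T3) → T1 → T1
ordered: ✗, b, a, c, n, d, e1, b1, a1, c1 never used (weakening)
linear: ✗, b, a, c, n, d, e1, b1, a1, c1 never used (weakening)
affine: ✓, e, b, a, c, n, d, e1, b1, a1, c1: no repeats, contraction unneeded
relevant: ✗, b, a, c, n, d, e1, b1, a1, c1 never used (weakening)
unrestricted: ✓, typability at T3 → T2 → T1 → T3 → T1 → T1 → T1 → (T1 → T3) → T1 → T1 is all that's needed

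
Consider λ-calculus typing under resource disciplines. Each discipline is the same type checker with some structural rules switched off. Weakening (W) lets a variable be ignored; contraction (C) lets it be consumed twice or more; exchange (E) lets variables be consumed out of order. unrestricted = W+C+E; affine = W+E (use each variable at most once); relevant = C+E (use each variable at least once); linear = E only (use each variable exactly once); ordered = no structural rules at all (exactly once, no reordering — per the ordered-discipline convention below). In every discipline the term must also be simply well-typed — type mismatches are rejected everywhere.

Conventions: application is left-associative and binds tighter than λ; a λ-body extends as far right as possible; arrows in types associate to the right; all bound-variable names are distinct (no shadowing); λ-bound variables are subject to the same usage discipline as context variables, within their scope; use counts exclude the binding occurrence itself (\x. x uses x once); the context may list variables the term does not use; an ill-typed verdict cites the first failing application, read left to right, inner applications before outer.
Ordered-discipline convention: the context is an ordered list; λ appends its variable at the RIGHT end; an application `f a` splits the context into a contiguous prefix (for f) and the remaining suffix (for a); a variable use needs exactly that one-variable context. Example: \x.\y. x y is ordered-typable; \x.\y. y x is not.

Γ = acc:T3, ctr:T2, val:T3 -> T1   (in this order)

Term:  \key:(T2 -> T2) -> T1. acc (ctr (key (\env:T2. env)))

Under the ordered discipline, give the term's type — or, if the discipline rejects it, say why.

not well-typed under ordered — not simply typable
counts: acc ×1; ctr ×1; val ×0; key (λ-bound) ×1; env (λ-bound) ×1
use order (left to right): acc, ctr, key, env
typing: ill-typed: non-arrow in function slot: T2
summary: ordered ✗ | linear ✗ | affine ✗ | relevant ✗ | unrestricted ✗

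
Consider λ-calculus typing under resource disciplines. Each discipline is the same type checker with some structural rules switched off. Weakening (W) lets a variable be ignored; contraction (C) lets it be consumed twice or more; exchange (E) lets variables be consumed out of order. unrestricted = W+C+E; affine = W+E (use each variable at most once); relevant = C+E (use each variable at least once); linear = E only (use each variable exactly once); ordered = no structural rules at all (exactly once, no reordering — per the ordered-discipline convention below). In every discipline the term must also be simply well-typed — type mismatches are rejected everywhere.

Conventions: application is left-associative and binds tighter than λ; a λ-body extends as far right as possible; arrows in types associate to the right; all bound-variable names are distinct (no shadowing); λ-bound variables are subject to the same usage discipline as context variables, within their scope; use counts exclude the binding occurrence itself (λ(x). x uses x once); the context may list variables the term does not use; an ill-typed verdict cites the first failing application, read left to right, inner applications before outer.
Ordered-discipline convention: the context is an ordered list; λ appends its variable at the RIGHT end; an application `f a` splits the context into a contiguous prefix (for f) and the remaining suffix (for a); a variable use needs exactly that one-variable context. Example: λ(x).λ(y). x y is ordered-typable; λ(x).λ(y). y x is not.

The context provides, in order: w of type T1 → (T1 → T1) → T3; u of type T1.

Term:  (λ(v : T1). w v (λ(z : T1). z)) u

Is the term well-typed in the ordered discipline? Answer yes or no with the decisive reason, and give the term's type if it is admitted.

yes — single-use (w, u, v, z), ordered derivation ok; term : T3
counts: w: 1×, u: 1×, v (bound): 1×, z (bound): 1×
uses in reading order: w, v, z, u
typing: well-typed at T3
summary: ordered ✓ · linear ✓ · affine ✓ · relevant ✓ · unrestricted ✓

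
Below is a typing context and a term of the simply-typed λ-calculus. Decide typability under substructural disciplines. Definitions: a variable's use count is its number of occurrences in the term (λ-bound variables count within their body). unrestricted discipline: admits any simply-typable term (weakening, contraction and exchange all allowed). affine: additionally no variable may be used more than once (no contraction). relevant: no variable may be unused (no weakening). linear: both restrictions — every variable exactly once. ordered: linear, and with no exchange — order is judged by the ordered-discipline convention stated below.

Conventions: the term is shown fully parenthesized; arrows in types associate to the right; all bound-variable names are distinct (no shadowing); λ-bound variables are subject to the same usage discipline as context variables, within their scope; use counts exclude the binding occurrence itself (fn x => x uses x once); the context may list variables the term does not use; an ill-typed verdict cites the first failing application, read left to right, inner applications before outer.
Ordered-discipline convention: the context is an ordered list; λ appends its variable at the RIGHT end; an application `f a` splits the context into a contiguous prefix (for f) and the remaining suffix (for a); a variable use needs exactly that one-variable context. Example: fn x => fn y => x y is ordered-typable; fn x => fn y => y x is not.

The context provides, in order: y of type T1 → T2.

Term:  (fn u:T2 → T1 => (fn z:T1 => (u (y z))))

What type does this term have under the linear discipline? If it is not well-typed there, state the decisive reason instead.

term : (T2 → T1) → T1 → T1
usage: y: 1×, u (λ-bound): 1×, z (λ-bound): 1×
order of uses: u, y, z
typing: well-typed at (T2 → T1) → T1 → T1
per-discipline verdicts: ordered ✗, linear ✓, affine ✓, relevant ✓, unrestricted ✓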